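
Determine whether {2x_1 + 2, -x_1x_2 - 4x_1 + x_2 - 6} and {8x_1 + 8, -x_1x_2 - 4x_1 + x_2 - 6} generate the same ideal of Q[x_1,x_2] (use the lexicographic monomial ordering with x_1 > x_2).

Two ideals are equal iff their reduced Gröbner bases coincide (the reduced basis is unique for a fixed ordering).
Buchberger on the first generating set:
f_1 = 2x_1 + 2, LT = x_1.
f_2 = -x_1x_2 - 4x_1 + x_2 - 6, LT = x_1x_2.

S(f_1,f_2): lcm = x_1x_2. S = -4x_1 + 2x_2 - 6.
  reduce S modulo (f_1, f_2):
  remainder 2x_2 - 2 ≠ 0; add g_3 = 2x_2 - 2 to the basis.

The other S-polynomials (S(f_1,g_3), S(f_2,g_3)) all reduce to 0 modulo the current basis, so we have a Gröbner basis.
Inter-reduce: drop elements whose leading term is divisible by another's, tail-reduce, and make monic.
Reduced Gröbner basis: {x_1 + 1, x_2 - 1}.

Buchberger on the second generating set:
h_1 = 8x_1 + 8, LT = x_1.
h_2 = -x_1x_2 - 4x_1 + x_2 - 6, LT = x_1x_2.

S(h_1,h_2): lcm = x_1x_2. S = -4x_1 + 2x_2 - 6.
  reduce S modulo (h_1, h_2):
  remainder 2x_2 - 2 ≠ 0; add k_3 = 2x_2 - 2 to the basis.

The other S-polynomials (S(h_1,k_3), S(h_2,k_3)) all reduce to 0 modulo the current basis, so we have a Gröbner basis.
Inter-reduce: drop elements whose leading term is divisible by another's, tail-reduce, and make monic.
Reduced Gröbner basis: {x_1 + 1, x_2 - 1}.

These coincide, so the ideals are equal.

Yes, the ideals are equal.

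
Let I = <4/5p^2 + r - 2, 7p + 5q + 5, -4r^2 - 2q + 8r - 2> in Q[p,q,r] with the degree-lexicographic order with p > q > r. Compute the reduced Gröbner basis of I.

f_1 = 4/5p^2 + r - 2, LT = p^2.
f_2 = 7p + 5q + 5, LT = p.
f_3 = -4r^2 - 2q + 8r - 2, LT = r^2.

S(f_1,f_2): lcm = p^2. S = -5/7pq - 5/7p + 5/4r - 5/2.
  leading term pq: subtract (-5/49q)·f_2 from -5/7pq - 5/7p + 5/4r - 5/2 → 25/49q^2 - 5/7p + 25/49q + 5/4r - 5/2
  leading term q^2: no divisor's leading term divides it; move 25/49q^2 to the remainder.
  leading term p: subtract (-5/49)·f_2 from -5/7p + 25/49q + 5/4r - 5/2 → 50/49q + 5/4r - 195/98
  leading term q: no divisor's leading term divides it; move 50/49q to the remainder.
  leading term r: no divisor's leading term divides it; move 5/4r to the remainder.
  leading term 1: no divisor's leading term divides it; move -195/98 to the remainder.
  remainder 25/49q^2 + 50/49q + 5/4r - 195/98 ≠ 0; add g_4 = 25/49q^2 + 50/49q + 5/4r - 195/98 to the basis.

The other S-polynomials (S(f_1,f_3), S(f_2,f_3), S(f_1,g_4), S(f_2,g_4), S(f_3,g_4)) all reduce to 0 modulo the current basis, so we have a Gröbner basis.
Inter-reduce: drop elements whose leading term is divisible by another's, tail-reduce, and make monic.

G = {q^2 + 2q + 49/20r - 39/10, r^2 + 1/2q - 2r + 1/2, p + 5/7q + 5/7}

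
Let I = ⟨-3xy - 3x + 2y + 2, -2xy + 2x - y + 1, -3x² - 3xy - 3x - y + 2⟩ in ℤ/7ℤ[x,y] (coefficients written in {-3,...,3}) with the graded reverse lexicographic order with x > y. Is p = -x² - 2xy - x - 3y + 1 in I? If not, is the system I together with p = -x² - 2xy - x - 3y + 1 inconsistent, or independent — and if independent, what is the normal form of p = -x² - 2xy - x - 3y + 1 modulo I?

First compute the reduced Gröbner basis of I by Buchberger's algorithm.
f_1 = -3xy - 3x + 2y + 2, LT = xy.
f_2 = -2xy + 2x - y + 1, LT = xy.
f_3 = -3x² - 3xy - 3x - y + 2, LT = x².

S(f_1,f_2): lcm = xy. S = 2x + 1.
  reduce S modulo (f_1, f_2, f_3):
  remainder 2x + 1 ≠ 0; add h_4 = 2x + 1 to the basis.

S(f_1,f_3): lcm = x²y. S = -xy² + x² + 3xy + 2y² - 3x + 3y.
  reduce S modulo (f_1, f_2, f_3, h_4):
  remainder -y² - 3y - 2 ≠ 0; add h_5 = -y² - 3y - 2 to the basis.

S(f_2,f_3): lcm = x²y. S = -xy² - x² + 3xy + 2y² + 3x + 3y.
  reduce S modulo (f_1, f_2, f_3, h_4, h_5):
  remainder 2y - 3 ≠ 0; add h_6 = 2y - 3 to the basis.

The other S-polynomials (S(f_1,h_4), S(f_2,h_4), S(f_3,h_4), S(f_1,h_5), S(f_2,h_5), S(f_3,h_5), S(h_4,h_5), S(f_1,h_6), S(f_2,h_6), S(f_3,h_6), S(h_4,h_6), S(h_5,h_6)) all reduce to 0 modulo the current basis, so we have a Gröbner basis.
Inter-reduce: drop elements whose leading term is divisible by another's, tail-reduce, and make monic.
Reduced Gröbner basis: {x - 3, y + 2}.
Label its elements g_1 = x - 3, g_2 = y + 2.

Reduce p = -x² - 2xy - x - 3y + 1 modulo G:
  leading term x²: subtract (-x)·g_1 from -x² - 2xy - x - 3y + 1 → -2xy + 3x - 3y + 1
  leading term xy: subtract (-2y)·g_1 from -2xy + 3x - 3y + 1 → 3x - 2y + 1
  leading term x: subtract (3)·g_1 from 3x - 2y + 1 → -2y + 3
  leading term y: subtract (-2)·g_2 from -2y + 3 → 0
  normal form = 0.
Since the normal form is 0, p ∈ I.

-x² - 2xy - x - 3y + 1 lies in I (it reduces to 0).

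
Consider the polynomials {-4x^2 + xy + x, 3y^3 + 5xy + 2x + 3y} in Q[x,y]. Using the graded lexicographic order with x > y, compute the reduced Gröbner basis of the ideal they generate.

f_1 = -4x^2 + xy + x, LT = x^2.
f_2 = 3y^3 + 5xy + 2x + 3y, LT = y^3.

The S-polynomials (S(f_1,f_2)) all reduce to 0 modulo the current basis, so we have a Gröbner basis.

G = {y^3 + 5/3xy + 2/3x + y, x^2 - 1/4xy - 1/4x}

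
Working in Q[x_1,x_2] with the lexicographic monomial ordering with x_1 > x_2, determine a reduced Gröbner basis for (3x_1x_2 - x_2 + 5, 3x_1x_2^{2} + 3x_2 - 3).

f_1 = 3x_1x_2 - x_2 + 5, LT = x_1x_2.
f_2 = 3x_1x_2^{2} + 3x_2 - 3, LT = x_1x_2^{2}.

S(f_1,f_2): lcm = x_1x_2^{2}. S = -\tfrac{1}{3}x_2^{2} + \tfrac{2}{3}x_2 + 1.
  leading term x_2^{2}: no divisor's leading term divides it; move -\tfrac{1}{3}x_2^{2} to the remainder.
  leading term x_2: no divisor's leading term divides it; move \tfrac{2}{3}x_2 to the remainder.
  leading term 1: no divisor's leading term divides it; move 1 to the remainder.
  remainder -\tfrac{1}{3}x_2^{2} + \tfrac{2}{3}x_2 + 1 ≠ 0; add g_3 = -\tfrac{1}{3}x_2^{2} + \tfrac{2}{3}x_2 + 1 to the basis.

S(f_1,g_3): lcm = x_1x_2^{2}. S = 2x_1x_2 + 3x_1 - \tfrac{1}{3}x_2^{2} + \tfrac{5}{3}x_2.
  leading term x_1x_2: subtract (\tfrac{2}{3})·f_1 from 2x_1x_2 + 3x_1 - \tfrac{1}{3}x_2^{2} + \tfrac{5}{3}x_2 → 3x_1 - \tfrac{1}{3}x_2^{2} + \tfrac{7}{3}x_2 - \tfrac{10}{3}
  leading term x_1: no divisor's leading term divides it; move 3x_1 to the remainder.
  leading term x_2^{2}: subtract (1)·g_3 from -\tfrac{1}{3}x_2^{2} + \tfrac{7}{3}x_2 - \tfrac{10}{3} → \tfrac{5}{3}x_2 - \tfrac{13}{3}
  leading term x_2: no divisor's leading term divides it; move \tfrac{5}{3}x_2 to the remainder.
  leading term 1: no divisor's leading term divides it; move -\tfrac{13}{3} to the remainder.
  remainder 3x_1 + \tfrac{5}{3}x_2 - \tfrac{13}{3} ≠ 0; add g_4 = 3x_1 + \tfrac{5}{3}x_2 - \tfrac{13}{3} to the basis.

The other S-polynomials (S(f_2,g_3), S(f_1,g_4), S(f_2,g_4), S(g_3,g_4)) all reduce to 0 modulo the current basis, so we have a Gröbner basis.
Inter-reduce: drop elements whose leading term is divisible by another's, tail-reduce, and make monic.

G = {x_1 + \tfrac{5}{9}x_2 - \tfrac{13}{9}, x_2^{2} - 2x_2 - 3}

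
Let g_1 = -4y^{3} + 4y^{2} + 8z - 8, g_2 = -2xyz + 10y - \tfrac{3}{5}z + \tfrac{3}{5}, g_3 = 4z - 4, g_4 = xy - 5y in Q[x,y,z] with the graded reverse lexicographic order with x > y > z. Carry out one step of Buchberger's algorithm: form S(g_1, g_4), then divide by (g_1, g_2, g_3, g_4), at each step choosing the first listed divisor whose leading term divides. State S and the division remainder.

S(g_1, g_4) = -xy^{2} + 5y^{3} - 2xz + 2x; remainder on division = 0.

lcm(LM(g_1), LM(g_4)) = xy^{3}.
S = (lcm/LT(g_1))·g_1 − (lcm/LT(g_4))·g_4 = -xy^{2} + 5y^{3} - 2xz + 2x.
Reduce S modulo (g_1, g_2, g_3, g_4) in that order:
  leading term xy^{2}: subtract (-y)·g_4 from -xy^{2} + 5y^{3} - 2xz + 2x → 5y^{3} - 5y^{2} - 2xz + 2x
  leading term y^{3}: subtract (-\tfrac{5}{4})·g_1 from 5y^{3} - 5y^{2} - 2xz + 2x → -2xz + 2x + 10z - 10
  leading term xz: subtract (-\tfrac{1}{2}x)·g_3 from -2xz + 2x + 10z - 10 → 10z - 10
  leading term z: subtract (\tfrac{5}{2})·g_3 from 10z - 10 → 0
The remainder is 0, so this S-polynomial contributes no new basis element.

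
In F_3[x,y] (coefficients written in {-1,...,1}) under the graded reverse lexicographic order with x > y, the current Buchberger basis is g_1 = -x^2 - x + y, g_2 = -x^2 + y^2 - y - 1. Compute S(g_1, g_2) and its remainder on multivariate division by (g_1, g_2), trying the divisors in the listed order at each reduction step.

S(g_1, g_2) = y^2 + x + y - 1; remainder on division = y^2 + x + y - 1.

lcm(LM(g_1), LM(g_2)) = x^2.
S = (lcm/LT(g_1))·g_1 − (lcm/LT(g_2))·g_2 = y^2 + x + y - 1.
Reduce S modulo (g_1, g_2) in that order:
  leading term y^2: no divisor's leading term divides it; move y^2 to the remainder.
  leading term x: no divisor's leading term divides it; move x to the remainder.
  leading term y: no divisor's leading term divides it; move y to the remainder.
  leading term 1: no divisor's leading term divides it; move -1 to the remainder.
The remainder y^2 + x + y - 1 is nonzero, so it would be added as the next basis element.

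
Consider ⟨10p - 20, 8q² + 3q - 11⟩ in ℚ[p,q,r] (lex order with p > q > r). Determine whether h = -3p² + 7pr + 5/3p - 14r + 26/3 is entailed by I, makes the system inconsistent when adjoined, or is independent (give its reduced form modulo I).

-3p² + 7pr + 5/3p - 14r + 26/3 lies in I (it reduces to 0).

First compute the reduced Gröbner basis of I by Buchberger's algorithm.
f_1 = 10p - 20, LT = p.
f_2 = 8q² + 3q - 11, LT = q².

The S-polynomials (S(f_1,f_2)) all reduce to 0 modulo the current basis, so we have a Gröbner basis.
Inter-reduce: drop elements whose leading term is divisible by another's, tail-reduce, and make monic.
Reduced Gröbner basis: {p - 2, q² + ⅜q - 11/8}.
Label its elements g_1 = p - 2, g_2 = q² + ⅜q - 11/8.

Reduce h = -3p² + 7pr + 5/3p - 14r + 26/3 modulo G:
  leading term p²: subtract (-3p)·g_1 from -3p² + 7pr + 5/3p - 14r + 26/3 → 7pr - 13/3p - 14r + 26/3
  leading term pr: subtract (7r)·g_1 from 7pr - 13/3p - 14r + 26/3 → -13/3p + 26/3
  leading term p: subtract (-13/3)·g_1 from -13/3p + 26/3 → 0
  normal form = 0.
Since the normal form is 0, h ∈ I.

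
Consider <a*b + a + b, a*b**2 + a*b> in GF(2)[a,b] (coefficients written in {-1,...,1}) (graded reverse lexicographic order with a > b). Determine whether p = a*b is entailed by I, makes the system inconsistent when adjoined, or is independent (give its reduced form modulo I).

a*b lies in I (it reduces to 0).

First compute the reduced Gröbner basis of I by Buchberger's algorithm.
f_1 = a*b + a + b, LT = a*b.
f_2 = a*b**2 + a*b, LT = a*b**2.

S(f_1,f_2): lcm = a*b**2. S = b**2.
  reduce S modulo (f_1, f_2):
  remainder b**2 ≠ 0; add h_3 = b**2 to the basis.

S(f_1,h_3): lcm = a*b**2. S = a*b + b**2.
  reduce S modulo (f_1, f_2, h_3):
  remainder a + b ≠ 0; add h_4 = a + b to the basis.

The other S-polynomials (S(f_2,h_3), S(f_1,h_4), S(f_2,h_4), S(h_3,h_4)) all reduce to 0 modulo the current basis, so we have a Gröbner basis.
Inter-reduce: drop elements whose leading term is divisible by another's, tail-reduce, and make monic.
Reduced Gröbner basis: {b**2, a + b}.
Label its elements g_1 = b**2, g_2 = a + b.

Reduce p = a*b modulo G:
  leading term a*b: subtract (b)·g_2 from a*b → b**2
  leading term b**2: subtract (1)·g_1 from b**2 → 0
  normal form = 0.
Since the normal form is 0, p ∈ I.

Ideal membership is decidable via reduction modulo a Gröbner basis.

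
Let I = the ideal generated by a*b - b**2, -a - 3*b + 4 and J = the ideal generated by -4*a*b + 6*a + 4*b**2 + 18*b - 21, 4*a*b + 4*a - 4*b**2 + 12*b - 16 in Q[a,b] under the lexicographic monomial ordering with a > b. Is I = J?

No, the ideals differ.

Since reduced Gröbner bases are canonical representatives of ideals under a given ordering, it suffices to compute and compare them.
Buchberger on the first generating set:
f_1 = a*b - b**2, LT = a*b.
f_2 = -a - 3*b + 4, LT = a.

S(f_1,f_2): lcm = a*b. S = -4*b**2 + 4*b.
  reduce S modulo (f_1, f_2):
  remainder -4*b**2 + 4*b ≠ 0; add g_3 = -4*b**2 + 4*b to the basis.

The other S-polynomials (S(f_1,g_3), S(f_2,g_3)) all reduce to 0 modulo the current basis, so we have a Gröbner basis.
Inter-reduce: drop elements whose leading term is divisible by another's, tail-reduce, and make monic.
Reduced Gröbner basis: {a + 3*b - 4, b**2 - b}.

Buchberger on the second generating set:
h_1 = -4*a*b + 6*a + 4*b**2 + 18*b - 21, LT = a*b.
h_2 = 4*a*b + 4*a - 4*b**2 + 12*b - 16, LT = a*b.

S(h_1,h_2): lcm = a*b. S = -5/2*a - 15/2*b + 37/4.
  reduce S modulo (h_1, h_2):
  remainder -5/2*a - 15/2*b + 37/4 ≠ 0; add k_3 = -5/2*a - 15/2*b + 37/4 to the basis.

S(h_1,k_3): lcm = a*b. S = -3/2*a - 4*b**2 - 4/5*b + 21/4.
  reduce S modulo (h_1, h_2, k_3):
  remainder -4*b**2 + 37/10*b - 3/10 ≠ 0; add k_4 = -4*b**2 + 37/10*b - 3/10 to the basis.

The other S-polynomials (S(h_2,k_3), S(h_1,k_4), S(h_2,k_4), S(k_3,k_4)) all reduce to 0 modulo the current basis, so we have a Gröbner basis.
Inter-reduce: drop elements whose leading term is divisible by another's, tail-reduce, and make monic.
Reduced Gröbner basis: {a + 3*b - 37/10, b**2 - 37/40*b + 3/40}.

The bases are distinct; the ideals are different.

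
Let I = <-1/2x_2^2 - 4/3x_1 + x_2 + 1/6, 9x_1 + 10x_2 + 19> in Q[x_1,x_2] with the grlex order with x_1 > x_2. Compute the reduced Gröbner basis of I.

G = {x_2^2 - 134/27x_2 - 161/27, x_1 + 10/9x_2 + 19/9}

f_1 = -1/2x_2^2 - 4/3x_1 + x_2 + 1/6, LT = x_2^2.
f_2 = 9x_1 + 10x_2 + 19, LT = x_1.

The S-polynomials (S(f_1,f_2)) all reduce to 0 modulo the current basis, so we have a Gröbner basis.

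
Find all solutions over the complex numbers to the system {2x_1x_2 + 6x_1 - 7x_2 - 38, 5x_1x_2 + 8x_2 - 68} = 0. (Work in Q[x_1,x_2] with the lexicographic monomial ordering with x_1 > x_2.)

{(-5, -4), (26/5, 2)}

Compute a lex Gröbner basis by Buchberger's algorithm.
f_1 = 2x_1x_2 + 6x_1 - 7x_2 - 38, LT = x_1x_2.
f_2 = 5x_1x_2 + 8x_2 - 68, LT = x_1x_2.

S(f_1,f_2): lcm = x_1x_2. S = 3x_1 - 51/10x_2 - 27/5.
  leading term x_1: no divisor's leading term divides it; move 3x_1 to the remainder.
  leading term x_2: no divisor's leading term divides it; move -51/10x_2 to the remainder.
  leading term 1: no divisor's leading term divides it; move -27/5 to the remainder.
  remainder 3x_1 - 51/10x_2 - 27/5 ≠ 0; add h_3 = 3x_1 - 51/10x_2 - 27/5 to the basis.

S(f_1,h_3): lcm = x_1x_2. S = 3x_1 + 17/10x_2^2 - 17/10x_2 - 19.
  leading term x_1: subtract (1)·h_3 from 3x_1 + 17/10x_2^2 - 17/10x_2 - 19 → 17/10x_2^2 + 17/5x_2 - 68/5
  leading term x_2^2: no divisor's leading term divides it; move 17/10x_2^2 to the remainder.
  leading term x_2: no divisor's leading term divides it; move 17/5x_2 to the remainder.
  leading term 1: no divisor's leading term divides it; move -68/5 to the remainder.
  remainder 17/10x_2^2 + 17/5x_2 - 68/5 ≠ 0; add h_4 = 17/10x_2^2 + 17/5x_2 - 68/5 to the basis.

The other S-polynomials (S(f_2,h_3), S(f_1,h_4), S(f_2,h_4), S(h_3,h_4)) all reduce to 0 modulo the current basis, so we have a Gröbner basis.
Inter-reduce: drop elements whose leading term is divisible by another's, tail-reduce, and make monic.
Reduced Gröbner basis: {x_1 - 17/10x_2 - 9/5, x_2^2 + 2x_2 - 8}.

A lex Gröbner basis eliminates variables successively. Here x_2^2 + 2x_2 - 8 depends only on x_2, with roots {-4, 2}; lifting each root through the earlier basis elements recovers the full solutions.
  x_2 = -4: the earlier basis element becomes x_1 + 5 = 0, giving x_1 = -5 — point (-5, -4).
  x_2 = 2: the earlier basis element becomes x_1 - 26/5 = 0, giving x_1 = 26/5 — point (26/5, 2).
This is the nonlinear analogue of row-reducing a linear system.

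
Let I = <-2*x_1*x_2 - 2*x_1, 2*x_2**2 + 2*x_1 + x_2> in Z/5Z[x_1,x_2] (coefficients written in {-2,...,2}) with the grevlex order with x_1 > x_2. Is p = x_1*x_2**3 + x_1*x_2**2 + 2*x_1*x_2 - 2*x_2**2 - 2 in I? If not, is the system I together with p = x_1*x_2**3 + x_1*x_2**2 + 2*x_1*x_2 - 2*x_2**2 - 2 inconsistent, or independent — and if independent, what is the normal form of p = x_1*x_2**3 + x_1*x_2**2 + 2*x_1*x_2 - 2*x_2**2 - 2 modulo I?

First compute the reduced Gröbner basis of I by Buchberger's algorithm.
f_1 = -2*x_1*x_2 - 2*x_1, LT = x_1*x_2.
f_2 = 2*x_2**2 + 2*x_1 + x_2, LT = x_2**2.

S(f_1,f_2): lcm = x_1*x_2**2. S = -x_1**2 - 2*x_1*x_2.
  leading term x_1**2: no divisor's leading term divides it; move -x_1**2 to the remainder.
  leading term x_1*x_2: subtract (1)·f_1 from -2*x_1*x_2 → 2*x_1
  leading term x_1: no divisor's leading term divides it; move 2*x_1 to the remainder.
  remainder -x_1**2 + 2*x_1 ≠ 0; add h_3 = -x_1**2 + 2*x_1 to the basis.

The other S-polynomials (S(f_1,h_3), S(f_2,h_3)) all reduce to 0 modulo the current basis, so we have a Gröbner basis.
Inter-reduce: drop elements whose leading term is divisible by another's, tail-reduce, and make monic.
Reduced Gröbner basis: {x_1**2 - 2*x_1, x_1*x_2 + x_1, x_2**2 + x_1 - 2*x_2}.
Label its elements g_1 = x_1**2 - 2*x_1, g_2 = x_1*x_2 + x_1, g_3 = x_2**2 + x_1 - 2*x_2.

Reduce p = x_1*x_2**3 + x_1*x_2**2 + 2*x_1*x_2 - 2*x_2**2 - 2 modulo G:
  leading term x_1*x_2**3: subtract (x_2**2)·g_2 from x_1*x_2**3 + x_1*x_2**2 + 2*x_1*x_2 - 2*x_2**2 - 2 → 2*x_1*x_2 - 2*x_2**2 - 2
  leading term x_1*x_2: subtract (2)·g_2 from 2*x_1*x_2 - 2*x_2**2 - 2 → -2*x_2**2 - 2*x_1 - 2
  leading term x_2**2: subtract (-2)·g_3 from -2*x_2**2 - 2*x_1 - 2 → x_2 - 2
  leading term x_2: no divisor's leading term divides it; move x_2 to the remainder.
  leading term 1: no divisor's leading term divides it; move -2 to the remainder.
  normal form = x_2 - 2.
The normal form is nonzero, so p ∉ I. Since p minus its normal form lies in I, I + (p) = I + (r) where r = x_2 - 2; decide whether this ideal is the whole ring.
Run Buchberger on G together with r (pairs among the g_i already reduce to 0 since G is a Gröbner basis):
g_1 = x_1**2 - 2*x_1, LT = x_1**2.
g_2 = x_1*x_2 + x_1, LT = x_1*x_2.
g_3 = x_2**2 + x_1 - 2*x_2, LT = x_2**2.
r = x_2 - 2, LT = x_2.

S(g_2,r): lcm = x_1*x_2. S = -2*x_1.
  leading term x_1: no divisor's leading term divides it; move -2*x_1 to the remainder.
  remainder -2*x_1 ≠ 0; add m_5 = -2*x_1 to the basis.

The other S-polynomials (S(g_1,g_2), S(g_1,g_3), S(g_1,r), S(g_2,g_3), S(g_3,r), S(g_1,m_5), S(g_2,m_5), S(g_3,m_5), S(r,m_5)) all reduce to 0 modulo the current basis, so we have a Gröbner basis.
Inter-reduce: drop elements whose leading term is divisible by another's, tail-reduce, and make monic.
Reduced Gröbner basis: {x_1, x_2 - 2}.
The reduced Gröbner basis of I + (p) is {x_1, x_2 - 2} ≠ {1}, a proper ideal, so the enlarged system stays consistent: p is independent of I, with normal form x_2 - 2.

x_1*x_2**3 + x_1*x_2**2 + 2*x_1*x_2 - 2*x_2**2 - 2 is independent of I; its normal form modulo I is x_2 - 2.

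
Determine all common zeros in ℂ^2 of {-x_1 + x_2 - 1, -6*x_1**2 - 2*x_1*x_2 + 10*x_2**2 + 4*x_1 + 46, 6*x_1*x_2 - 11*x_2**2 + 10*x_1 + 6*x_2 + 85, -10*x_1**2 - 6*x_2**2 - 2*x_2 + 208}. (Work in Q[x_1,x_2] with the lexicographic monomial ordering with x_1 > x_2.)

Compute a lex Gröbner basis by Buchberger's algorithm.
f_1 = -x_1 + x_2 - 1, LT = x_1.
f_2 = -6*x_1**2 - 2*x_1*x_2 + 4*x_1 + 10*x_2**2 + 46, LT = x_1**2.
f_3 = 6*x_1*x_2 + 10*x_1 - 11*x_2**2 + 6*x_2 + 85, LT = x_1*x_2.
f_4 = -10*x_1**2 - 6*x_2**2 - 2*x_2 + 208, LT = x_1**2.

S(f_1,f_2): lcm = x_1**2. S = -4/3*x_1*x_2 + 5/3*x_1 + 5/3*x_2**2 + 23/3.
  leading term x_1*x_2: subtract (4/3*x_2)·f_1 from -4/3*x_1*x_2 + 5/3*x_1 + 5/3*x_2**2 + 23/3 → 5/3*x_1 + 1/3*x_2**2 + 4/3*x_2 + 23/3
  leading term x_1: subtract (-5/3)·f_1 from 5/3*x_1 + 1/3*x_2**2 + 4/3*x_2 + 23/3 → 1/3*x_2**2 + 3*x_2 + 6
  leading term x_2**2: no divisor's leading term divides it; move 1/3*x_2**2 to the remainder.
  leading term x_2: no divisor's leading term divides it; move 3*x_2 to the remainder.
  leading term 1: no divisor's leading term divides it; move 6 to the remainder.
  remainder 1/3*x_2**2 + 3*x_2 + 6 ≠ 0; add h_5 = 1/3*x_2**2 + 3*x_2 + 6 to the basis.

S(f_1,f_3): lcm = x_1*x_2. S = -5/3*x_1 + 5/6*x_2**2 - 85/6.
  leading term x_1: subtract (5/3)·f_1 from -5/3*x_1 + 5/6*x_2**2 - 85/6 → 5/6*x_2**2 - 5/3*x_2 - 25/2
  leading term x_2**2: subtract (5/2)·h_5 from 5/6*x_2**2 - 5/3*x_2 - 25/2 → -55/6*x_2 - 55/2
  leading term x_2: no divisor's leading term divides it; move -55/6*x_2 to the remainder.
  leading term 1: no divisor's leading term divides it; move -55/2 to the remainder.
  remainder -55/6*x_2 - 55/2 ≠ 0; add h_6 = -55/6*x_2 - 55/2 to the basis.

The other S-polynomials (S(f_1,f_4), S(f_2,f_3), S(f_2,f_4), S(f_3,f_4), S(f_1,h_5), S(f_2,h_5), S(f_3,h_5), S(f_4,h_5), S(f_1,h_6), S(f_2,h_6), S(f_3,h_6), S(f_4,h_6), S(h_5,h_6)) all reduce to 0 modulo the current basis, so we have a Gröbner basis.
Inter-reduce: drop elements whose leading term is divisible by another's, tail-reduce, and make monic.
Reduced Gröbner basis: {x_1 + 4, x_2 + 3}.

Since the basis is lex-ordered, x_2 + 3 is univariate in x_2. Its roots are {-3}. Back-substituting each root into the other basis elements fixes the other coordinates.
  x_2 = -3: the earlier basis element becomes x_1 + 4 = 0, giving x_1 = -4 — point (-4, -3).
Each listed point satisfies every original equation (direct substitution).

{(-4, -3)}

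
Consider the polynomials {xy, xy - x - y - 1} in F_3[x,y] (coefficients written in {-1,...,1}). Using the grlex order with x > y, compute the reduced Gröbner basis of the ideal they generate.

G = {y^2 + y, x + y + 1}

f_1 = xy, LT = xy.
f_2 = xy - x - y - 1, LT = xy.

S(f_1,f_2): lcm = xy. S = x + y + 1.
  leading term x: no divisor's leading term divides it; move x to the remainder.
  leading term y: no divisor's leading term divides it; move y to the remainder.
  leading term 1: no divisor's leading term divides it; move 1 to the remainder.
  remainder x + y + 1 ≠ 0; add g_3 = x + y + 1 to the basis.

S(f_1,g_3): lcm = xy. S = -y^2 - y.
  leading term y^2: no divisor's leading term divides it; move -y^2 to the remainder.
  leading term y: no divisor's leading term divides it; move -y to the remainder.
  remainder -y^2 - y ≠ 0; add g_4 = -y^2 - y to the basis.

The other S-polynomials (S(f_2,g_3), S(f_1,g_4), S(f_2,g_4), S(g_3,g_4)) all reduce to 0 modulo the current basis, so we have a Gröbner basis.
Inter-reduce: drop elements whose leading term is divisible by another's, tail-reduce, and make monic.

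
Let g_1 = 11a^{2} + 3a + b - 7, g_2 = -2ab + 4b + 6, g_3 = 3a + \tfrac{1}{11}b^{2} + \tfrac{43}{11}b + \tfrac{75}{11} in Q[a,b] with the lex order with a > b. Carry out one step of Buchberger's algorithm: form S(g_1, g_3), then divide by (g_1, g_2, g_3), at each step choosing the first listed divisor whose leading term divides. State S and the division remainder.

lcm(LM(g_1), LM(g_3)) = a^{2}.
S = (lcm/LT(g_1))·g_1 − (lcm/LT(g_3))·g_3 = -\tfrac{1}{33}ab^{2} - \tfrac{43}{33}ab - 2a + \tfrac{1}{11}b - \tfrac{7}{11}.
Reduce S modulo (g_1, g_2, g_3) in that order:
  leading term ab^{2}: subtract (\tfrac{1}{66}b)·g_2 from -\tfrac{1}{33}ab^{2} - \tfrac{43}{33}ab - 2a + \tfrac{1}{11}b - \tfrac{7}{11} → -\tfrac{43}{33}ab - 2a - \tfrac{2}{33}b^{2} - \tfrac{7}{11}
  leading term ab: subtract (\tfrac{43}{66})·g_2 from -\tfrac{43}{33}ab - 2a - \tfrac{2}{33}b^{2} - \tfrac{7}{11} → -2a - \tfrac{2}{33}b^{2} - \tfrac{86}{33}b - \tfrac{50}{11}
  leading term a: subtract (-\tfrac{2}{3})·g_3 from -2a - \tfrac{2}{33}b^{2} - \tfrac{86}{33}b - \tfrac{50}{11} → 0
The remainder is 0, so this S-polynomial contributes no new basis element.

S(g_1, g_3) = -\tfrac{1}{33}ab^{2} - \tfrac{43}{33}ab - 2a + \tfrac{1}{11}b - \tfrac{7}{11}; remainder on division = 0.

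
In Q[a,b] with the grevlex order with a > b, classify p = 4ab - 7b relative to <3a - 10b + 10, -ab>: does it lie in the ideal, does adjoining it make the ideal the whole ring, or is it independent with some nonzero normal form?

4ab - 7b is independent of I; its normal form modulo I is -7b.

First compute the reduced Gröbner basis of I by Buchberger's algorithm.
f_1 = 3a - 10b + 10, LT = a.
f_2 = -ab, LT = ab.

S(f_1,f_2): lcm = ab. S = -10/3b^2 + 10/3b.
  leading term b^2: no divisor's leading term divides it; move -10/3b^2 to the remainder.
  leading term b: no divisor's leading term divides it; move 10/3b to the remainder.
  remainder -10/3b^2 + 10/3b ≠ 0; add h_3 = -10/3b^2 + 10/3b to the basis.

The other S-polynomials (S(f_1,h_3), S(f_2,h_3)) all reduce to 0 modulo the current basis, so we have a Gröbner basis.
Inter-reduce: drop elements whose leading term is divisible by another's, tail-reduce, and make monic.
Reduced Gröbner basis: {b^2 - b, a - 10/3b + 10/3}.
Label its elements g_1 = b^2 - b, g_2 = a - 10/3b + 10/3.

Reduce p = 4ab - 7b modulo G:
  leading term ab: subtract (4b)·g_2 from 4ab - 7b → 40/3b^2 - 61/3b
  leading term b^2: subtract (40/3)·g_1 from 40/3b^2 - 61/3b → -7b
  leading term b: no divisor's leading term divides it; move -7b to the remainder.
  normal form = -7b.
The normal form is nonzero, so p ∉ I. Since p minus its normal form lies in I, I + (p) = I + (r) where r = -7b; decide whether this ideal is the whole ring.
Run Buchberger on G together with r (pairs among the g_i already reduce to 0 since G is a Gröbner basis):
g_1 = b^2 - b, LT = b^2.
g_2 = a - 10/3b + 10/3, LT = a.
r = -7b, LT = b.

The S-polynomials (S(g_1,g_2), S(g_1,r), S(g_2,r)) all reduce to 0 modulo the current basis, so we have a Gröbner basis.
Inter-reduce: drop elements whose leading term is divisible by another's, tail-reduce, and make monic.
Reduced Gröbner basis: {a + 10/3, b}.
The reduced Gröbner basis of I + (p) is {a + 10/3, b} ≠ {1}, a proper ideal, so the enlarged system stays consistent: p is independent of I, with normal form -7b.

The remainder on division by a Gröbner basis is unique — it is the normal form.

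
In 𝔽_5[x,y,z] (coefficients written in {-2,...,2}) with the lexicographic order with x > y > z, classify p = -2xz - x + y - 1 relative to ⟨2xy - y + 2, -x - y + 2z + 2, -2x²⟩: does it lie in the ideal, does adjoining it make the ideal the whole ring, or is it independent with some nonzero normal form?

Adjoining -2xz - x + y - 1 makes the ideal the whole ring: the system is inconsistent.

First compute the reduced Gröbner basis of I by Buchberger's algorithm.
f_1 = 2xy - y + 2, LT = xy.
f_2 = -x - y + 2z + 2, LT = x.
f_3 = -2x², LT = x².

S(f_1,f_2): lcm = xy. S = -y² + 2yz - y + 1.
  leading term y²: no divisor's leading term divides it; move -y² to the remainder.
  leading term yz: no divisor's leading term divides it; move 2yz to the remainder.
  leading term y: no divisor's leading term divides it; move -y to the remainder.
  leading term 1: no divisor's leading term divides it; move 1 to the remainder.
  remainder -y² + 2yz - y + 1 ≠ 0; add h_4 = -y² + 2yz - y + 1 to the basis.

S(f_1,f_3): lcm = x²y. S = 2xy + x.
  leading term xy: subtract (1)·f_1 from 2xy + x → x + y - 2
  leading term x: subtract (-1)·f_2 from x + y - 2 → 2z
  leading term z: no divisor's leading term divides it; move 2z to the remainder.
  remainder 2z ≠ 0; add h_5 = 2z to the basis.

S(f_2,f_3): lcm = x². S = xy - 2xz - 2x.
  leading term xy: subtract (-2)·f_1 from xy - 2xz - 2x → -2xz - 2x - 2y - 1
  leading term xz: subtract (2z)·f_2 from -2xz - 2x - 2y - 1 → -2x + 2yz - 2y + z² + z - 1
  leading term x: subtract (2)·f_2 from -2x + 2yz - 2y + z² + z - 1 → 2yz + z² + 2z
  leading term yz: subtract (y)·h_5 from 2yz + z² + 2z → z² + 2z
  leading term z²: subtract (-2z)·h_5 from z² + 2z → 2z
  leading term z: subtract (1)·h_5 from 2z → 0
  remainder 0.

S(f_1,h_4): lcm = xy². S = 2xyz - xy + x + 2y² + y.
  leading term xyz: subtract (z)·f_1 from 2xyz - xy + x + 2y² + y → -xy + x + 2y² + yz + y - 2z
  leading term xy: subtract (2)·f_1 from -xy + x + 2y² + yz + y - 2z → x + 2y² + yz - 2y - 2z + 1
  leading term x: subtract (-1)·f_2 from x + 2y² + yz - 2y - 2z + 1 → 2y² + yz + 2y - 2
  leading term y²: subtract (-2)·h_4 from 2y² + yz + 2y - 2 → 0
  remainder 0.

S(f_2,h_4): leading monomials are coprime, so the S-polynomial reduces to 0 (Buchberger's first criterion).
S(f_3,h_4): leading monomials are coprime, so the S-polynomial reduces to 0 (Buchberger's first criterion).
S(f_1,h_5): leading monomials are coprime, so the S-polynomial reduces to 0 (Buchberger's first criterion).
S(f_2,h_5): leading monomials are coprime, so the S-polynomial reduces to 0 (Buchberger's first criterion).
S(f_3,h_5): leading monomials are coprime, so the S-polynomial reduces to 0 (Buchberger's first criterion).
S(h_4,h_5): leading monomials are coprime, so the S-polynomial reduces to 0 (Buchberger's first criterion).
Every S-polynomial of the final basis reduces to 0, so we have a Gröbner basis.
Inter-reduce: drop elements whose leading term is divisible by another's, tail-reduce, and make monic.
Reduced Gröbner basis: {x + y - 2, y² + y - 1, z}.
Label its elements g_1 = x + y - 2, g_2 = y² + y - 1, g_3 = z.

Reduce p = -2xz - x + y - 1 modulo G:
  leading term xz: subtract (-2z)·g_1 from -2xz - x + y - 1 → -x + 2yz + y + z - 1
  leading term x: subtract (-1)·g_1 from -x + 2yz + y + z - 1 → 2yz + 2y + z + 2
  leading term yz: subtract (2y)·g_3 from 2yz + 2y + z + 2 → 2y + z + 2
  leading term y: no divisor's leading term divides it; move 2y to the remainder.
  leading term z: subtract (1)·g_3 from z + 2 → 2
  leading term 1: no divisor's leading term divides it; move 2 to the remainder.
  normal form = 2y + 2.
The normal form is nonzero, so p ∉ I. Since p minus its normal form lies in I, I + (p) = I + (r) where r = 2y + 2; decide whether this ideal is the whole ring.
Run Buchberger on G together with r (pairs among the g_i already reduce to 0 since G is a Gröbner basis):
g_1 = x + y - 2, LT = x.
g_2 = y² + y - 1, LT = y².
g_3 = z, LT = z.
r = 2y + 2, LT = y.

S(g_1,g_2): leading monomials are coprime, so the S-polynomial reduces to 0 (Buchberger's first criterion).
S(g_1,g_3): leading monomials are coprime, so the S-polynomial reduces to 0 (Buchberger's first criterion).
S(g_1,r): leading monomials are coprime, so the S-polynomial reduces to 0 (Buchberger's first criterion).
S(g_2,g_3): leading monomials are coprime, so the S-polynomial reduces to 0 (Buchberger's first criterion).
S(g_2,r): lcm = y². S = -1.
  leading term 1: no divisor's leading term divides it; move -1 to the remainder.
  remainder -1 ≠ 0; add m_5 = -1 to the basis.

S(g_3,r): leading monomials are coprime, so the S-polynomial reduces to 0 (Buchberger's first criterion).
S(g_1,m_5): leading monomials are coprime, so the S-polynomial reduces to 0 (Buchberger's first criterion).
S(g_2,m_5): leading monomials are coprime, so the S-polynomial reduces to 0 (Buchberger's first criterion).
S(g_3,m_5): leading monomials are coprime, so the S-polynomial reduces to 0 (Buchberger's first criterion).
S(r,m_5): leading monomials are coprime, so the S-polynomial reduces to 0 (Buchberger's first criterion).
Every S-polynomial of the final basis reduces to 0, so we have a Gröbner basis.
Inter-reduce: drop elements whose leading term is divisible by another's, tail-reduce, and make monic.
Reduced Gröbner basis: {1}.
The reduced Gröbner basis of I + (p) is {1}: the ideal is the whole ring, so the enlarged system has no common solution — adjoining p is inconsistent.

Ideal membership is decidable via reduction modulo a Gröbner basis.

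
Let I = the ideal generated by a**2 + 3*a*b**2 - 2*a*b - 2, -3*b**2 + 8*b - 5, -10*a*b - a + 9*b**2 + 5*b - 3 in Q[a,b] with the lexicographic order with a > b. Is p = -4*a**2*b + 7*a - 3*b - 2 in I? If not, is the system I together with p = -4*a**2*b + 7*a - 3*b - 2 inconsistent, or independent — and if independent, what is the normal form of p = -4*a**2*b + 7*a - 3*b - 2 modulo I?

Adjoining -4*a**2*b + 7*a - 3*b - 2 makes the ideal the whole ring: the system is inconsistent.

First compute the reduced Gröbner basis of I by Buchberger's algorithm.
f_1 = a**2 + 3*a*b**2 - 2*a*b - 2, LT = a**2.
f_2 = -3*b**2 + 8*b - 5, LT = b**2.
f_3 = -10*a*b - a + 9*b**2 + 5*b - 3, LT = a*b.

S(f_1,f_3): lcm = a**2*b. S = -1/10*a**2 + 3*a*b**3 - 11/10*a*b**2 + 1/2*a*b - 3/10*a - 2*b.
  reduce S modulo (f_1, f_2, f_3):
  remainder -55/4*a + 801/20*b - 263/10 ≠ 0; add h_4 = -55/4*a + 801/20*b - 263/10 to the basis.

S(f_2,f_3): lcm = a*b**2. S = -83/30*a*b + 5/3*a + 9/10*b**3 + 1/2*b**2 - 3/10*b.
  reduce S modulo (f_1, f_2, f_3, h_4):
  remainder 4463/1250*b - 4463/1250 ≠ 0; add h_5 = 4463/1250*b - 4463/1250 to the basis.

The other S-polynomials (S(f_1,f_2), S(f_1,h_4), S(f_2,h_4), S(f_3,h_4), S(f_1,h_5), S(f_2,h_5), S(f_3,h_5), S(h_4,h_5)) all reduce to 0 modulo the current basis, so we have a Gröbner basis.
Inter-reduce: drop elements whose leading term is divisible by another's, tail-reduce, and make monic.
Reduced Gröbner basis: {a - 1, b - 1}.
Label its elements g_1 = a - 1, g_2 = b - 1.

Reduce p = -4*a**2*b + 7*a - 3*b - 2 modulo G:
  leading term a**2*b: subtract (-4*a*b)·g_1 from -4*a**2*b + 7*a - 3*b - 2 → -4*a*b + 7*a - 3*b - 2
  leading term a*b: subtract (-4*b)·g_1 from -4*a*b + 7*a - 3*b - 2 → 7*a - 7*b - 2
  leading term a: subtract (7)·g_1 from 7*a - 7*b - 2 → -7*b + 5
  leading term b: subtract (-7)·g_2 from -7*b + 5 → -2
  leading term 1: no divisor's leading term divides it; move -2 to the remainder.
  normal form = -2.
The normal form is nonzero, so p ∉ I. Since p minus its normal form lies in I, I + (p) = I + (r) where r = -2; decide whether this ideal is the whole ring.
Here r = -2 is a nonzero constant, hence a unit: 1 ∈ I + (p), the Gröbner basis of I + (p) is {1}, and the enlarged system has no common solution — adjoining p is inconsistent.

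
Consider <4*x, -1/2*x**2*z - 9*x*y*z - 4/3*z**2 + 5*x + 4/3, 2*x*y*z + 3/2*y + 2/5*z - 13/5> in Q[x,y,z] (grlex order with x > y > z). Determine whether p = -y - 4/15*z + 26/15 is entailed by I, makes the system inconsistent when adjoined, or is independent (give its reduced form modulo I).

First compute the reduced Gröbner basis of I by Buchberger's algorithm.
f_1 = 4*x, LT = x.
f_2 = -1/2*x**2*z - 9*x*y*z - 4/3*z**2 + 5*x + 4/3, LT = x**2*z.
f_3 = 2*x*y*z + 3/2*y + 2/5*z - 13/5, LT = x*y*z.

S(f_1,f_2): lcm = x**2*z. S = -18*x*y*z - 8/3*z**2 + 10*x + 8/3.
  leading term x*y*z: subtract (-9/2*y*z)·f_1 from -18*x*y*z - 8/3*z**2 + 10*x + 8/3 → -8/3*z**2 + 10*x + 8/3
  leading term z**2: no divisor's leading term divides it; move -8/3*z**2 to the remainder.
  leading term x: subtract (5/2)·f_1 from 10*x + 8/3 → 8/3
  leading term 1: no divisor's leading term divides it; move 8/3 to the remainder.
  remainder -8/3*z**2 + 8/3 ≠ 0; add h_4 = -8/3*z**2 + 8/3 to the basis.

S(f_1,f_3): lcm = x*y*z. S = -3/4*y - 1/5*z + 13/10.
  leading term y: no divisor's leading term divides it; move -3/4*y to the remainder.
  leading term z: no divisor's leading term divides it; move -1/5*z to the remainder.
  leading term 1: no divisor's leading term divides it; move 13/10 to the remainder.
  remainder -3/4*y - 1/5*z + 13/10 ≠ 0; add h_5 = -3/4*y - 1/5*z + 13/10 to the basis.

The other S-polynomials (S(f_2,f_3), S(f_1,h_4), S(f_2,h_4), S(f_3,h_4), S(f_1,h_5), S(f_2,h_5), S(f_3,h_5), S(h_4,h_5)) all reduce to 0 modulo the current basis, so we have a Gröbner basis.
Inter-reduce: drop elements whose leading term is divisible by another's, tail-reduce, and make monic.
Reduced Gröbner basis: {z**2 - 1, x, y + 4/15*z - 26/15}.
Label its elements g_1 = z**2 - 1, g_2 = x, g_3 = y + 4/15*z - 26/15.

Reduce p = -y - 4/15*z + 26/15 modulo G:
  leading term y: subtract (-1)·g_3 from -y - 4/15*z + 26/15 → 0
  normal form = 0.
Since the normal form is 0, p ∈ I.

-y - 4/15*z + 26/15 lies in I (it reduces to 0).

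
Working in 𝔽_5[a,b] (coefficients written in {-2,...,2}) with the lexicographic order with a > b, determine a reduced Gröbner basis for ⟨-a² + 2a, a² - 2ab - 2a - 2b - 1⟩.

f_1 = -a² + 2a, LT = a².
f_2 = a² - 2ab - 2a - 2b - 1, LT = a².

S(f_1,f_2): lcm = a². S = 2ab + 2b + 1.
  leading term ab: no divisor's leading term divides it; move 2ab to the remainder.
  leading term b: no divisor's leading term divides it; move 2b to the remainder.
  leading term 1: no divisor's leading term divides it; move 1 to the remainder.
  remainder 2ab + 2b + 1 ≠ 0; add g_3 = 2ab + 2b + 1 to the basis.

S(f_1,g_3): lcm = a²b. S = 2ab + 2a.
  leading term ab: subtract (1)·g_3 from 2ab + 2a → 2a - 2b - 1
  leading term a: no divisor's leading term divides it; move 2a to the remainder.
  leading term b: no divisor's leading term divides it; move -2b to the remainder.
  leading term 1: no divisor's leading term divides it; move -1 to the remainder.
  remainder 2a - 2b - 1 ≠ 0; add g_4 = 2a - 2b - 1 to the basis.

S(g_3,g_4): lcm = ab. S = b² - b - 2.
  leading term b²: no divisor's leading term divides it; move b² to the remainder.
  leading term b: no divisor's leading term divides it; move -b to the remainder.
  leading term 1: no divisor's leading term divides it; move -2 to the remainder.
  remainder b² - b - 2 ≠ 0; add g_5 = b² - b - 2 to the basis.

The other S-polynomials (S(f_2,g_3), S(f_1,g_4), S(f_2,g_4), S(f_1,g_5), S(f_2,g_5), S(g_3,g_5), S(g_4,g_5)) all reduce to 0 modulo the current basis, so we have a Gröbner basis.
Inter-reduce: drop elements whose leading term is divisible by another's, tail-reduce, and make monic.

G = {a - b + 2, b² - b - 2}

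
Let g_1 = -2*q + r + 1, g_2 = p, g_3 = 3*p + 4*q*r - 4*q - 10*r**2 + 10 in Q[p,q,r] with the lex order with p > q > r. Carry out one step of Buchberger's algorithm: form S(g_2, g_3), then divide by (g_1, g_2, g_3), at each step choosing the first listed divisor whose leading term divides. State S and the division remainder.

lcm(LM(g_2), LM(g_3)) = p.
S = (lcm/LT(g_2))·g_2 − (lcm/LT(g_3))·g_3 = -4/3*q*r + 4/3*q + 10/3*r**2 - 10/3.
Reduce S modulo (g_1, g_2, g_3) in that order:
  leading term q*r: subtract (2/3*r)·g_1 from -4/3*q*r + 4/3*q + 10/3*r**2 - 10/3 → 4/3*q + 8/3*r**2 - 2/3*r - 10/3
  leading term q: subtract (-2/3)·g_1 from 4/3*q + 8/3*r**2 - 2/3*r - 10/3 → 8/3*r**2 - 8/3
  leading term r**2: no divisor's leading term divides it; move 8/3*r**2 to the remainder.
  leading term 1: no divisor's leading term divides it; move -8/3 to the remainder.
The remainder 8/3*r**2 - 8/3 is nonzero, so it would be added as the next basis element.

S(g_2, g_3) = -4/3*q*r + 4/3*q + 10/3*r**2 - 10/3; remainder on division = 8/3*r**2 - 8/3.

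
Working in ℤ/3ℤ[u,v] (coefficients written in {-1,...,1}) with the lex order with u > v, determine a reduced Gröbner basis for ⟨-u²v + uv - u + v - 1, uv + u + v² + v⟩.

f_1 = -u²v + uv - u + v - 1, LT = u²v.
f_2 = uv + u + v² + v, LT = uv.

S(f_1,f_2): lcm = u²v. S = -u² - uv² + uv + u - v + 1.
  leading term u²: no divisor's leading term divides it; move -u² to the remainder.
  leading term uv²: subtract (-v)·f_2 from -uv² + uv + u - v + 1 → -uv + u + v³ + v² - v + 1
  leading term uv: subtract (-1)·f_2 from -uv + u + v³ + v² - v + 1 → -u + v³ - v² + 1
  leading term u: no divisor's leading term divides it; move -u to the remainder.
  leading term v³: no divisor's leading term divides it; move v³ to the remainder.
  leading term v²: no divisor's leading term divides it; move -v² to the remainder.
  leading term 1: no divisor's leading term divides it; move 1 to the remainder.
  remainder -u² - u + v³ - v² + 1 ≠ 0; add g_3 = -u² - u + v³ - v² + 1 to the basis.

S(f_1,g_3): lcm = u²v. S = uv + u + v⁴ - v³ + 1.
  leading term uv: subtract (1)·f_2 from uv + u + v⁴ - v³ + 1 → v⁴ - v³ - v² - v + 1
  leading term v⁴: no divisor's leading term divides it; move v⁴ to the remainder.
  leading term v³: no divisor's leading term divides it; move -v³ to the remainder.
  leading term v²: no divisor's leading term divides it; move -v² to the remainder.
  leading term v: no divisor's leading term divides it; move -v to the remainder.
  leading term 1: no divisor's leading term divides it; move 1 to the remainder.
  remainder v⁴ - v³ - v² - v + 1 ≠ 0; add g_4 = v⁴ - v³ - v² - v + 1 to the basis.

The other S-polynomials (S(f_2,g_3), S(f_1,g_4), S(f_2,g_4), S(g_3,g_4)) all reduce to 0 modulo the current basis, so we have a Gröbner basis.
Inter-reduce: drop elements whose leading term is divisible by another's, tail-reduce, and make monic.

G = {u² + u - v³ + v² - 1, uv + u + v² + v, v⁴ - v³ - v² - v + 1}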